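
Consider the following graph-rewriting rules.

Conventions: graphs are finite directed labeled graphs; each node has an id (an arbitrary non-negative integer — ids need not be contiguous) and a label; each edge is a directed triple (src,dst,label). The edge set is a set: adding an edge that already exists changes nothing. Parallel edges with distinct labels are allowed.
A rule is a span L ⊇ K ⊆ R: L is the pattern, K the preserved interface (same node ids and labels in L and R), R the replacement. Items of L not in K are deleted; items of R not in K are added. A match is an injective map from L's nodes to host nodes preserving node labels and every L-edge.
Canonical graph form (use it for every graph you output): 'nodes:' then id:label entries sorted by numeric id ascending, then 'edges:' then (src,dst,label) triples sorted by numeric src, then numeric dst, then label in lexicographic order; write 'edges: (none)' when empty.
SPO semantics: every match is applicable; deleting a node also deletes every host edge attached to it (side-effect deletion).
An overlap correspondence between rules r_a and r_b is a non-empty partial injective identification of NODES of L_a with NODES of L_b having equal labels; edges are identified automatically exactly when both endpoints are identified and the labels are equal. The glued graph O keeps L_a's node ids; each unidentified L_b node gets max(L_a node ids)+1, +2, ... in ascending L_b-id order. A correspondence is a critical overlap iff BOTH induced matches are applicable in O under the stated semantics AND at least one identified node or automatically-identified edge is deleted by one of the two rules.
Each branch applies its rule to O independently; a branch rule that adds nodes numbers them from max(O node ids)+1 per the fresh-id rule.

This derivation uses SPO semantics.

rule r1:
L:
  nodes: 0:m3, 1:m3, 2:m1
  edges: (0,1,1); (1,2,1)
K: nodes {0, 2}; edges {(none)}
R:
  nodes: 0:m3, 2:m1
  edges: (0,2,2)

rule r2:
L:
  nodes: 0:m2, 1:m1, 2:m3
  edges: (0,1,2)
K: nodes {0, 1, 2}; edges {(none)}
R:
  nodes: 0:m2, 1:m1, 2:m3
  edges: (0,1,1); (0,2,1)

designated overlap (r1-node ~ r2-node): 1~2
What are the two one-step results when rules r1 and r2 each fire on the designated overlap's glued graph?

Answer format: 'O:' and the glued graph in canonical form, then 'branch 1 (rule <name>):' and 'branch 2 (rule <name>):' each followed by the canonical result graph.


O:
nodes: 0:m3, 1:m3, 2:m1, 3:m2, 4:m1
edges: (0,1,1); (1,2,1); (3,4,2)
branch 1 (rule r1):
nodes: 0:m3, 2:m1, 3:m2, 4:m1
edges: (0,2,2); (3,4,2)
branch 2 (rule r2):
nodes: 0:m3, 1:m3, 2:m1, 3:m2, 4:m1
edges: (0,1,1); (1,2,1); (3,1,1); (3,4,1)


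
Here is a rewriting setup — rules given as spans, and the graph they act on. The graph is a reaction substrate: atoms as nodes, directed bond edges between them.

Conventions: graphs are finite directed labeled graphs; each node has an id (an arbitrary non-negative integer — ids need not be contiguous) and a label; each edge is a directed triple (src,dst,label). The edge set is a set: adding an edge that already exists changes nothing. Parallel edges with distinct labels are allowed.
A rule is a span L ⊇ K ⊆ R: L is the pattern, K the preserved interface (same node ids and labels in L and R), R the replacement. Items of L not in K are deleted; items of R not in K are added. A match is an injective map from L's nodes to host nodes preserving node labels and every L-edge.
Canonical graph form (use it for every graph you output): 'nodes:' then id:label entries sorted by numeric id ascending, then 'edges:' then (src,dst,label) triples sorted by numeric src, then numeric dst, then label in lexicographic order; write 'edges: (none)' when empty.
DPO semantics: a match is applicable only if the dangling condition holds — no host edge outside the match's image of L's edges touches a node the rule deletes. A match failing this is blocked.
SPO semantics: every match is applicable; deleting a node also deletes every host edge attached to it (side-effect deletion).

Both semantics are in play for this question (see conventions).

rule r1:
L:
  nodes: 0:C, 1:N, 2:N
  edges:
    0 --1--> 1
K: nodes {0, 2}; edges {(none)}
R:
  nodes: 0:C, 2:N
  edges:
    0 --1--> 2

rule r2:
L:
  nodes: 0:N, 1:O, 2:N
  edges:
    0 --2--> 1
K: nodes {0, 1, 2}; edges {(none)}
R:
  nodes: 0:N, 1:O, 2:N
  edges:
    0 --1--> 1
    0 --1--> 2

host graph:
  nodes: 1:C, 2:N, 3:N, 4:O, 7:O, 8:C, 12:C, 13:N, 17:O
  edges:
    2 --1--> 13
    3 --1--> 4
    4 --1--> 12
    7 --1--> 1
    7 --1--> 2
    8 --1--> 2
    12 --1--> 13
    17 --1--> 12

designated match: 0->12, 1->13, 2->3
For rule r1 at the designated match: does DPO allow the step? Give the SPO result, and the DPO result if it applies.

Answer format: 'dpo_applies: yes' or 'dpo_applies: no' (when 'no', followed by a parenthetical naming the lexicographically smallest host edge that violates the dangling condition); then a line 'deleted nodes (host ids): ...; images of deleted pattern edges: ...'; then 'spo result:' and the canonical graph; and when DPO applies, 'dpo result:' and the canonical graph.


dpo_applies: no
(the rule deletes node 13, which keeps host edge (2,13,1) outside the match image — the dangling condition fails, DPO blocks; SPO proceeds and side-deletes such edges)
deleted nodes (host ids): 13; images of deleted pattern edges: (12,13,1)
spo result:
nodes: 1:C, 2:N, 3:N, 4:O, 7:O, 8:C, 12:C, 17:O
edges: (3,4,1); (4,12,1); (7,1,1); (7,2,1); (8,2,1); (12,3,1); (17,12,1)


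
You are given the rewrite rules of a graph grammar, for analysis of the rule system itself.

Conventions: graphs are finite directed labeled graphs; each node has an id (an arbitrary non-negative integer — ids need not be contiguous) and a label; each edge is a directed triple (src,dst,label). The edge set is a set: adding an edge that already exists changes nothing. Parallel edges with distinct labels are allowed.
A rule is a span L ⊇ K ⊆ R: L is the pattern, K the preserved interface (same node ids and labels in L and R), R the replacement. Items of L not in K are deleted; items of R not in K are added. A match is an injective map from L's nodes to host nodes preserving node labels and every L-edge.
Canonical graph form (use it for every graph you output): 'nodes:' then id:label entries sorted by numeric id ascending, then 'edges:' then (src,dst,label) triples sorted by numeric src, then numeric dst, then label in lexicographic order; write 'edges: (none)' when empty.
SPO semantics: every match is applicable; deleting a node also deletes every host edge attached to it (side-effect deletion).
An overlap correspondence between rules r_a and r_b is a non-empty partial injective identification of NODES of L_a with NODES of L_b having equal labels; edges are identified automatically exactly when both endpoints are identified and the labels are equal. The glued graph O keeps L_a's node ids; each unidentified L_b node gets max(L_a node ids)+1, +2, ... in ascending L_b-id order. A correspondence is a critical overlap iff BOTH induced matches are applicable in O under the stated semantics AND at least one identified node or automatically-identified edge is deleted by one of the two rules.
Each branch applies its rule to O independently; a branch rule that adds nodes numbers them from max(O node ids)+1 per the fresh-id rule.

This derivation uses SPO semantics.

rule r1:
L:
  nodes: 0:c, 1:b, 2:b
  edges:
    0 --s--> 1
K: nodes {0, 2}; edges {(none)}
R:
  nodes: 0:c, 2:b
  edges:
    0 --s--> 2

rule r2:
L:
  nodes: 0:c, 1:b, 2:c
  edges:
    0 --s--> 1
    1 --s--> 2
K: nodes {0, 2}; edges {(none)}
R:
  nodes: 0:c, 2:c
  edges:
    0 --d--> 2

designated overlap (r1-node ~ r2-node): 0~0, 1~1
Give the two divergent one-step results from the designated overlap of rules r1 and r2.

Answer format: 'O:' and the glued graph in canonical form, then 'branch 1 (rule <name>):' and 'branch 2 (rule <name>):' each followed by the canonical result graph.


O:
nodes: 0:c, 1:b, 2:b, 3:c
edges: (0,1,s); (1,3,s)
branch 1 (rule r1):
nodes: 0:c, 2:b, 3:c
edges: (0,2,s)
branch 2 (rule r2):
nodes: 0:c, 2:b, 3:c
edges: (0,3,d)


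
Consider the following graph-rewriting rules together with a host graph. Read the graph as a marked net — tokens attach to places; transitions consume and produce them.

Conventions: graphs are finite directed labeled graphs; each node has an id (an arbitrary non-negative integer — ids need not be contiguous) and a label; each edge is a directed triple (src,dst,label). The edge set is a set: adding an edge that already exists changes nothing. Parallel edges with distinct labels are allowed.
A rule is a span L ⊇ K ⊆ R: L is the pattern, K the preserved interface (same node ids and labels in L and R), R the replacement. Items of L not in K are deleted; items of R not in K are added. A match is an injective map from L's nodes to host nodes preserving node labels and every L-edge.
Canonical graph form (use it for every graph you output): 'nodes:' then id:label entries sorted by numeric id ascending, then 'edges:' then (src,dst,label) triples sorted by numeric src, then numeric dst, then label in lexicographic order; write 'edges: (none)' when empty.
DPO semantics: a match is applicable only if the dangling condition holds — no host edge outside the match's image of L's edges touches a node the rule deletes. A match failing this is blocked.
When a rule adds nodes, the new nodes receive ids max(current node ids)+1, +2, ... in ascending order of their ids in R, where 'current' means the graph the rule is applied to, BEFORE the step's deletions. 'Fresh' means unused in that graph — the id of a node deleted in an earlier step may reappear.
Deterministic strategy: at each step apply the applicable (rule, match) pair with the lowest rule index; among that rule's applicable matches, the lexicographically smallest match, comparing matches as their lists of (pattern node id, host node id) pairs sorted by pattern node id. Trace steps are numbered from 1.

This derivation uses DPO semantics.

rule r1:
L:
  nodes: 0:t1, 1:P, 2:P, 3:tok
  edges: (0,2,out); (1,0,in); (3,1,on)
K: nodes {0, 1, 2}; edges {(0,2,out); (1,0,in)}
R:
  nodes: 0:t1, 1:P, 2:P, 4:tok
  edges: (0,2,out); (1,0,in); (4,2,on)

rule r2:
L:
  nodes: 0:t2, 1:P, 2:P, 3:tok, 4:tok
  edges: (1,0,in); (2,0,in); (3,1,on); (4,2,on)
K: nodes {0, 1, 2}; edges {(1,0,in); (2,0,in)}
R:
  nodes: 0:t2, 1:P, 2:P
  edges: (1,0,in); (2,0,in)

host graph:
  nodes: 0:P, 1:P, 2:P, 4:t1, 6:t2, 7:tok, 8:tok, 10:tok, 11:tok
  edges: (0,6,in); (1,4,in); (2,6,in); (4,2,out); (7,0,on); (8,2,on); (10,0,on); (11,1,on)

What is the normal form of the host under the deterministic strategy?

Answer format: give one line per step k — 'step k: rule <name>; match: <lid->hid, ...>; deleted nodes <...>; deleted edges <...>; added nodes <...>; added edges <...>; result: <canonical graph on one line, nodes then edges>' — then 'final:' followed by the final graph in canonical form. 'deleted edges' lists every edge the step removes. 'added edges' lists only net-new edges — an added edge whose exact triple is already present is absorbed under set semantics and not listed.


step 1: rule r1; match: 0->4, 1->1, 2->2, 3->11; deleted nodes 11; deleted edges (11,1,on); added nodes 12; added edges (12,2,on); result: nodes: 0:P, 1:P, 2:P, 4:t1, 6:t2, 7:tok, 8:tok, 10:tok, 12:tok edges: (0,6,in); (1,4,in); (2,6,in); (4,2,out); (7,0,on); (8,2,on); (10,0,on); (12,2,on)
step 2: rule r2; match: 0->6, 1->0, 2->2, 3->7, 4->8; deleted nodes 7, 8; deleted edges (7,0,on); (8,2,on); added nodes (none); added edges (none); result: nodes: 0:P, 1:P, 2:P, 4:t1, 6:t2, 10:tok, 12:tok edges: (0,6,in); (1,4,in); (2,6,in); (4,2,out); (10,0,on); (12,2,on)
step 3: rule r2; match: 0->6, 1->0, 2->2, 3->10, 4->12; deleted nodes 10, 12; deleted edges (10,0,on); (12,2,on); added nodes (none); added edges (none); result: nodes: 0:P, 1:P, 2:P, 4:t1, 6:t2 edges: (0,6,in); (1,4,in); (2,6,in); (4,2,out)
final:
nodes: 0:P, 1:P, 2:P, 4:t1, 6:t2
edges: (0,6,in); (1,4,in); (2,6,in); (4,2,out)


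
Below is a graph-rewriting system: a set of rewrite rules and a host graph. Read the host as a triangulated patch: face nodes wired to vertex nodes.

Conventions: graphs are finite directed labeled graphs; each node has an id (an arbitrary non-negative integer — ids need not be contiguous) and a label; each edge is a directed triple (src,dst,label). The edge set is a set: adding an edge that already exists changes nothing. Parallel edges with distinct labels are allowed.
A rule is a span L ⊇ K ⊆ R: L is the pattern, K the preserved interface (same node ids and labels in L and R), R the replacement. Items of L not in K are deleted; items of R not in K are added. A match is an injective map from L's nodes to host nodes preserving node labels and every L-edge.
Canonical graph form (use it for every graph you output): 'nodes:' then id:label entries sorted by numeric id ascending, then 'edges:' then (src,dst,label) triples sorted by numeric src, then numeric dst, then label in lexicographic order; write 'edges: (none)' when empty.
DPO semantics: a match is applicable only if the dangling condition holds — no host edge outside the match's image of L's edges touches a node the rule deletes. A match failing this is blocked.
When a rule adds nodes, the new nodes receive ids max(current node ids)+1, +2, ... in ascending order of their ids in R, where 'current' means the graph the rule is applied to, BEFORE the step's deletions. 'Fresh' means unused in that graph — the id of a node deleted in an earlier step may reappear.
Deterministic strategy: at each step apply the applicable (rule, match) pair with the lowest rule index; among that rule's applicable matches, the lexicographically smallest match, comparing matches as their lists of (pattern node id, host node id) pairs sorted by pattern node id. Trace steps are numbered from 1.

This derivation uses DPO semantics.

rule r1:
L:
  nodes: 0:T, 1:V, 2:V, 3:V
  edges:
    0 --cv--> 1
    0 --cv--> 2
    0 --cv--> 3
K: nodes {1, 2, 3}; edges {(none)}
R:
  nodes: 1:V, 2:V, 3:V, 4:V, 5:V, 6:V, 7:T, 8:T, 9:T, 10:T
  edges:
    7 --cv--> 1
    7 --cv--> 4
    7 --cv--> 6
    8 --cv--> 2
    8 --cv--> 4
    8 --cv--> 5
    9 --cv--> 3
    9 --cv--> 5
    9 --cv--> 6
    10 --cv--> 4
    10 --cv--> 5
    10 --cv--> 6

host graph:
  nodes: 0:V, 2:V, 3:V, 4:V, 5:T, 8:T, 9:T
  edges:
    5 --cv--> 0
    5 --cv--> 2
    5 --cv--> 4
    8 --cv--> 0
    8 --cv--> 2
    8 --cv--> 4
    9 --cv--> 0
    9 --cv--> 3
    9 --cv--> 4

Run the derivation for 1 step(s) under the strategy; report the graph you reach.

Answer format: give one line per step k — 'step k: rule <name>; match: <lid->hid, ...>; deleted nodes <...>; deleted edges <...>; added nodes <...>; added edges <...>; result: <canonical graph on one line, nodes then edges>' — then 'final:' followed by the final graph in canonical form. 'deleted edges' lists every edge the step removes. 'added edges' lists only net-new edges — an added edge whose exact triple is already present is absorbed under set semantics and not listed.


step 1: rule r1; match: 0->5, 1->0, 2->2, 3->4; deleted nodes 5; deleted edges (5,0,cv); (5,2,cv); (5,4,cv); added nodes 10, 11, 12, 13, 14, 15, 16; added edges (13,0,cv); (13,10,cv); (13,12,cv); (14,2,cv); (14,10,cv); (14,11,cv); (15,4,cv); (15,11,cv); (15,12,cv); (16,10,cv); (16,11,cv); (16,12,cv); result: nodes: 0:V, 2:V, 3:V, 4:V, 8:T, 9:T, 10:V, 11:V, 12:V, 13:T, 14:T, 15:T, 16:T edges: (8,0,cv); (8,2,cv); (8,4,cv); (9,0,cv); (9,3,cv); (9,4,cv); (13,0,cv); (13,10,cv); (13,12,cv); (14,2,cv); (14,10,cv); (14,11,cv); (15,4,cv); (15,11,cv); (15,12,cv); (16,10,cv); (16,11,cv); (16,12,cv)
final:
nodes: 0:V, 2:V, 3:V, 4:V, 8:T, 9:T, 10:V, 11:V, 12:V, 13:T, 14:T, 15:T, 16:T
edges: (8,0,cv); (8,2,cv); (8,4,cv); (9,0,cv); (9,3,cv); (9,4,cv); (13,0,cv); (13,10,cv); (13,12,cv); (14,2,cv); (14,10,cv); (14,11,cv); (15,4,cv); (15,11,cv); (15,12,cv); (16,10,cv); (16,11,cv); (16,12,cv)


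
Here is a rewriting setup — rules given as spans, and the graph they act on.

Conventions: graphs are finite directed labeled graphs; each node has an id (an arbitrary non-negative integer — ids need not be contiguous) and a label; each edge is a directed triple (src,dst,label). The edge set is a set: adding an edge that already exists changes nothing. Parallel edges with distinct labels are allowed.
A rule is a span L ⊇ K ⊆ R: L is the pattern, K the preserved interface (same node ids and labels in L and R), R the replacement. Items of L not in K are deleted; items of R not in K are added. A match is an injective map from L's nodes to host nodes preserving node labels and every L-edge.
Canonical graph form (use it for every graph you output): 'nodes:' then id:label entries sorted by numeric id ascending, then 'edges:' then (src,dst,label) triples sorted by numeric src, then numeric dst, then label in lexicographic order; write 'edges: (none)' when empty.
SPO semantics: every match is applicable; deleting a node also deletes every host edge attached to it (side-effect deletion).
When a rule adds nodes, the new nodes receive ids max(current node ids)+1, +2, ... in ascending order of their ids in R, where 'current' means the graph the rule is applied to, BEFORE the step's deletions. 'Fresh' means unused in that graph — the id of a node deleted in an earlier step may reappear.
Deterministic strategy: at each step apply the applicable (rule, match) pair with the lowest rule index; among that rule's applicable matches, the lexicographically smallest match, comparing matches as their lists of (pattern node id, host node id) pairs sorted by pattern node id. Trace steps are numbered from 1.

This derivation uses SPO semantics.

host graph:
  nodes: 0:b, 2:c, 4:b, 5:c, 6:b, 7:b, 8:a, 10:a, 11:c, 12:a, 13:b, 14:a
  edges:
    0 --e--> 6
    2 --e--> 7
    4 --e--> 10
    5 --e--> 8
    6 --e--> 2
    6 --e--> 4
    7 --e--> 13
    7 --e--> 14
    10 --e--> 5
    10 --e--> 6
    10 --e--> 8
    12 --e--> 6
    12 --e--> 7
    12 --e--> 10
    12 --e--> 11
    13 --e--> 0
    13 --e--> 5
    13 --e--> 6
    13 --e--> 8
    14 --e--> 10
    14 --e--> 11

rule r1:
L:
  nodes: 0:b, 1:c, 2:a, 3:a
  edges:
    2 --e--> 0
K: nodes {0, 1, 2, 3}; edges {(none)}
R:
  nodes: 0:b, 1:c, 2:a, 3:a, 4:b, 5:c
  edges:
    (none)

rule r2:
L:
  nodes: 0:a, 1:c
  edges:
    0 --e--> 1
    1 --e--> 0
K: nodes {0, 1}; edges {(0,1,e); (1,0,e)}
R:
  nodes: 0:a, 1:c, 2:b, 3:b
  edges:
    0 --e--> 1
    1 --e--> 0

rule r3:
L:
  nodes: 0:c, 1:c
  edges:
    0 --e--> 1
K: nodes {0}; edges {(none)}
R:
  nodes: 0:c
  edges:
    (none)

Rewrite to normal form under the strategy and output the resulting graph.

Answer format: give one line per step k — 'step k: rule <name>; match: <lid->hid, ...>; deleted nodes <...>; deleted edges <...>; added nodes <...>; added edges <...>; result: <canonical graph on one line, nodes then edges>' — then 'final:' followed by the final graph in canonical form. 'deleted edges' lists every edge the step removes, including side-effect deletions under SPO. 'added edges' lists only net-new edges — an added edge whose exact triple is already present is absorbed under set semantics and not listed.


step 1: rule r1; match: 0->6, 1->2, 2->10, 3->8; deleted nodes (none); deleted edges (10,6,e); added nodes 15, 16; added edges (none); result: nodes: 0:b, 2:c, 4:b, 5:c, 6:b, 7:b, 8:a, 10:a, 11:c, 12:a, 13:b, 14:a, 15:b, 16:c edges: (0,6,e); (2,7,e); (4,10,e); (5,8,e); (6,2,e); (6,4,e); (7,13,e); (7,14,e); (10,5,e); (10,8,e); (12,6,e); (12,7,e); (12,10,e); (12,11,e); (13,0,e); (13,5,e); (13,6,e); (13,8,e); (14,10,e); (14,11,e)
step 2: rule r1; match: 0->6, 1->2, 2->12, 3->8; deleted nodes (none); deleted edges (12,6,e); added nodes 17, 18; added edges (none); result: nodes: 0:b, 2:c, 4:b, 5:c, 6:b, 7:b, 8:a, 10:a, 11:c, 12:a, 13:b, 14:a, 15:b, 16:c, 17:b, 18:c edges: (0,6,e); (2,7,e); (4,10,e); (5,8,e); (6,2,e); (6,4,e); (7,13,e); (7,14,e); (10,5,e); (10,8,e); (12,7,e); (12,10,e); (12,11,e); (13,0,e); (13,5,e); (13,6,e); (13,8,e); (14,10,e); (14,11,e)
step 3: rule r1; match: 0->7, 1->2, 2->12, 3->8; deleted nodes (none); deleted edges (12,7,e); added nodes 19, 20; added edges (none); result: nodes: 0:b, 2:c, 4:b, 5:c, 6:b, 7:b, 8:a, 10:a, 11:c, 12:a, 13:b, 14:a, 15:b, 16:c, 17:b, 18:c, 19:b, 20:c edges: (0,6,e); (2,7,e); (4,10,e); (5,8,e); (6,2,e); (6,4,e); (7,13,e); (7,14,e); (10,5,e); (10,8,e); (12,10,e); (12,11,e); (13,0,e); (13,5,e); (13,6,e); (13,8,e); (14,10,e); (14,11,e)
final:
nodes: 0:b, 2:c, 4:b, 5:c, 6:b, 7:b, 8:a, 10:a, 11:c, 12:a, 13:b, 14:a, 15:b, 16:c, 17:b, 18:c, 19:b, 20:c
edges: (0,6,e); (2,7,e); (4,10,e); (5,8,e); (6,2,e); (6,4,e); (7,13,e); (7,14,e); (10,5,e); (10,8,e); (12,10,e); (12,11,e); (13,0,e); (13,5,e); (13,6,e); (13,8,e); (14,10,e); (14,11,e)


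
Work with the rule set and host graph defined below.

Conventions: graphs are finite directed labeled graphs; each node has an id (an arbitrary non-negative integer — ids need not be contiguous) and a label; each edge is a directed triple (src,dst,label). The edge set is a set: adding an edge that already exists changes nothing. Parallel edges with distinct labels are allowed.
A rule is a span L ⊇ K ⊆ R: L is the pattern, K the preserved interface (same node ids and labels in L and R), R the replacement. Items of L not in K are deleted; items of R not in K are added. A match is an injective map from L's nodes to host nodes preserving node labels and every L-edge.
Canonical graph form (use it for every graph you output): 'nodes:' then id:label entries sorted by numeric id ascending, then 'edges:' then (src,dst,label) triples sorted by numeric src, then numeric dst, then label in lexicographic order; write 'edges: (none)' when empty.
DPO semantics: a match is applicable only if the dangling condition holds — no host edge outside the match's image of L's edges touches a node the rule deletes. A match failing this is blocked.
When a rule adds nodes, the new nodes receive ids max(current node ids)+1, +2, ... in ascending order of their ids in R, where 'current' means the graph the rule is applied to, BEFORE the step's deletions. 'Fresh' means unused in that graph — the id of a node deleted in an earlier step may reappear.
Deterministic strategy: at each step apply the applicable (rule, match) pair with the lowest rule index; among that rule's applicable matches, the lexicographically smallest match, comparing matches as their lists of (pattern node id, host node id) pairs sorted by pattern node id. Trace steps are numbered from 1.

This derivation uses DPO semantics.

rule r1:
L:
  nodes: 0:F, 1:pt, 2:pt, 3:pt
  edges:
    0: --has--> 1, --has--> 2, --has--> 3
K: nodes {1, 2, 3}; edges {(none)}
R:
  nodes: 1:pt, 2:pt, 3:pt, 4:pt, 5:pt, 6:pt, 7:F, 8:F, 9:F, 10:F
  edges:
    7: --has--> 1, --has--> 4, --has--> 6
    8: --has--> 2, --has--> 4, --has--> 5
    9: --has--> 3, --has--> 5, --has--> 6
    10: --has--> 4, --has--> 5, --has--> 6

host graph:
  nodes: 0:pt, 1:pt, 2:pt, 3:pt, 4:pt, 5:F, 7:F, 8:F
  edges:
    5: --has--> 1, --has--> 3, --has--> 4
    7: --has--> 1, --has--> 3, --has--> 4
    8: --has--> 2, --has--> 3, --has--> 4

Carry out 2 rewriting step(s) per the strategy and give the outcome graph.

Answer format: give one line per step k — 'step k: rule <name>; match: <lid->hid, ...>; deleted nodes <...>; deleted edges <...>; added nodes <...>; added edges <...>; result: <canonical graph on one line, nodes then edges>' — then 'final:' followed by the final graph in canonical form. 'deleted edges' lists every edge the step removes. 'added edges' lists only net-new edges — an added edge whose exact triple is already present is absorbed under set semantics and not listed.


step 1: rule r1; match: 0->5, 1->1, 2->3, 3->4; deleted nodes 5; deleted edges (5,1,has); (5,3,has); (5,4,has); added nodes 9, 10, 11, 12, 13, 14, 15; added edges (12,1,has); (12,9,has); (12,11,has); (13,3,has); (13,9,has); (13,10,has); (14,4,has); (14,10,has); (14,11,has); (15,9,has); (15,10,has); (15,11,has); result: nodes: 0:pt, 1:pt, 2:pt, 3:pt, 4:pt, 7:F, 8:F, 9:pt, 10:pt, 11:pt, 12:F, 13:F, 14:F, 15:F edges: (7,1,has); (7,3,has); (7,4,has); (8,2,has); (8,3,has); (8,4,has); (12,1,has); (12,9,has); (12,11,has); (13,3,has); (13,9,has); (13,10,has); (14,4,has); (14,10,has); (14,11,has); (15,9,has); (15,10,has); (15,11,has)
step 2: rule r1; match: 0->7, 1->1, 2->3, 3->4; deleted nodes 7; deleted edges (7,1,has); (7,3,has); (7,4,has); added nodes 16, 17, 18, 19, 20, 21, 22; added edges (19,1,has); (19,16,has); (19,18,has); (20,3,has); (20,16,has); (20,17,has); (21,4,has); (21,17,has); (21,18,has); (22,16,has); (22,17,has); (22,18,has); result: nodes: 0:pt, 1:pt, 2:pt, 3:pt, 4:pt, 8:F, 9:pt, 10:pt, 11:pt, 12:F, 13:F, 14:F, 15:F, 16:pt, 17:pt, 18:pt, 19:F, 20:F, 21:F, 22:F edges: (8,2,has); (8,3,has); (8,4,has); (12,1,has); (12,9,has); (12,11,has); (13,3,has); (13,9,has); (13,10,has); (14,4,has); (14,10,has); (14,11,has); (15,9,has); (15,10,has); (15,11,has); (19,1,has); (19,16,has); (19,18,has); (20,3,has); (20,16,has); (20,17,has); (21,4,has); (21,17,has); (21,18,has); (22,16,has); (22,17,has); (22,18,has)
final:
nodes: 0:pt, 1:pt, 2:pt, 3:pt, 4:pt, 8:F, 9:pt, 10:pt, 11:pt, 12:F, 13:F, 14:F, 15:F, 16:pt, 17:pt, 18:pt, 19:F, 20:F, 21:F, 22:F
edges: (8,2,has); (8,3,has); (8,4,has); (12,1,has); (12,9,has); (12,11,has); (13,3,has); (13,9,has); (13,10,has); (14,4,has); (14,10,has); (14,11,has); (15,9,has); (15,10,has); (15,11,has); (19,1,has); (19,16,has); (19,18,has); (20,3,has); (20,16,has); (20,17,has); (21,4,has); (21,17,has); (21,18,has); (22,16,has); (22,17,has); (22,18,has)


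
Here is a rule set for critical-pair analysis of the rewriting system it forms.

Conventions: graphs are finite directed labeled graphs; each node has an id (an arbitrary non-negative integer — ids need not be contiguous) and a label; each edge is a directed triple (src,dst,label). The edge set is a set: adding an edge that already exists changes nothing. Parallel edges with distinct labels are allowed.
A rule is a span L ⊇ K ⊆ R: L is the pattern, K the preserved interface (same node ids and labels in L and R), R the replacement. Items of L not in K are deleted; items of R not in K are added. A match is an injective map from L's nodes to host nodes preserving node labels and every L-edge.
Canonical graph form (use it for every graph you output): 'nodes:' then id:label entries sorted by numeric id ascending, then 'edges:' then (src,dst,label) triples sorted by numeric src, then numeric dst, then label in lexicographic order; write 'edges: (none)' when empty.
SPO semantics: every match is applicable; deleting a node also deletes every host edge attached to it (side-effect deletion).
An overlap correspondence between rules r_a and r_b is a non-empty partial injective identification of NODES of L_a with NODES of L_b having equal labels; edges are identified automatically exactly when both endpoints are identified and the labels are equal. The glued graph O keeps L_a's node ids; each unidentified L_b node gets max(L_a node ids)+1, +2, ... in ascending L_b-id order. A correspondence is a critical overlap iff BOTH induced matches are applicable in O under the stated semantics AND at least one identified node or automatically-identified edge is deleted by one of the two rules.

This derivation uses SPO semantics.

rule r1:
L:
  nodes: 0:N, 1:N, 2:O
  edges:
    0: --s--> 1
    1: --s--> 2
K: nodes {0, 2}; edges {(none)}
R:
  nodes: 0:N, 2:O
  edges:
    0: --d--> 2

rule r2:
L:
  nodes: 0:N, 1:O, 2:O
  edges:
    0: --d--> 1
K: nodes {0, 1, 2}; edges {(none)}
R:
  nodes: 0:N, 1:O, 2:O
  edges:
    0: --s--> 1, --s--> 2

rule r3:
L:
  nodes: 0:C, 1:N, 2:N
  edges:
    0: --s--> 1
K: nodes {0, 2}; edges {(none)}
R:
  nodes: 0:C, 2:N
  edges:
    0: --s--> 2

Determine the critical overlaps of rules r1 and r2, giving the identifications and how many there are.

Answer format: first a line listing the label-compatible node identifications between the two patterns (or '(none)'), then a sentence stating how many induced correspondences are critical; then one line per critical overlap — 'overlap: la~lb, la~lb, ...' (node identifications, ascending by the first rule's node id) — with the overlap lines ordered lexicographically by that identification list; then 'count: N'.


label-compatible node identifications between L(r1) and L(r2): 0~0, 1~0, 2~1, 2~2
3 of the induced correspondences are critical overlaps of r1 and r2.
overlap: 1~0
overlap: 1~0, 2~1
overlap: 1~0, 2~2
count: 3


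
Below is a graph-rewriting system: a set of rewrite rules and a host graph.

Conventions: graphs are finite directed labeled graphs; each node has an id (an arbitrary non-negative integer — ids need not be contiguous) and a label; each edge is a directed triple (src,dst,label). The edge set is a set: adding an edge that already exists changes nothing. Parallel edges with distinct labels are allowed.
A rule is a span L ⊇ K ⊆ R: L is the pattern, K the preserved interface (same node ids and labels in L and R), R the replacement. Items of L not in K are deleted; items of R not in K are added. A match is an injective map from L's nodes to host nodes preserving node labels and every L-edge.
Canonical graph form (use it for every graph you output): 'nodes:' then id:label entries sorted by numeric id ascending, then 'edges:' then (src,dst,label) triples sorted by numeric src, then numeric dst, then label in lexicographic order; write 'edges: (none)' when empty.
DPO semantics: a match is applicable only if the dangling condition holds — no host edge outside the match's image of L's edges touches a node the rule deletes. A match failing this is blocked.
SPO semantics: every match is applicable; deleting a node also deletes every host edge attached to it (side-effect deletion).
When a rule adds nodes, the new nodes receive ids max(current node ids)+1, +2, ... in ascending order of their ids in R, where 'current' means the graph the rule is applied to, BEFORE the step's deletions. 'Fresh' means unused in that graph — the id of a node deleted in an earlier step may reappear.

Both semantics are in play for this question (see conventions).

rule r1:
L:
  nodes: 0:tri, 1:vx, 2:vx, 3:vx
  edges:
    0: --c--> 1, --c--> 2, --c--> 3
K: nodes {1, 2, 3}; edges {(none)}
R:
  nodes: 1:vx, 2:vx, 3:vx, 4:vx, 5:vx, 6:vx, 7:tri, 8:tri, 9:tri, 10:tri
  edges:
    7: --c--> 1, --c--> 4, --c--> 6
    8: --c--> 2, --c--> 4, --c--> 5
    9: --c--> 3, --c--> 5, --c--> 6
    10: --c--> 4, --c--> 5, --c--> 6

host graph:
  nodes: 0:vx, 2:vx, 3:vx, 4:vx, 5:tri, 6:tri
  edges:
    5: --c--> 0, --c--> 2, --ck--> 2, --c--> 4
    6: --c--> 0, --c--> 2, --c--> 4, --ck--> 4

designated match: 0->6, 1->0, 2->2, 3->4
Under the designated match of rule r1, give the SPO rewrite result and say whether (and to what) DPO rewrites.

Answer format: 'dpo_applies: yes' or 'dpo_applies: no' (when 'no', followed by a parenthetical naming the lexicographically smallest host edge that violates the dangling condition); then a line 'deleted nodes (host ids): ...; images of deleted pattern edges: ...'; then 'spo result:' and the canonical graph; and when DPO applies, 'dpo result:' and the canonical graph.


dpo_applies: no
(the rule deletes node 6, which keeps host edge (6,4,ck) outside the match image — the dangling condition fails, DPO blocks; SPO proceeds and side-deletes such edges)
deleted nodes (host ids): 6; images of deleted pattern edges: (6,0,c); (6,2,c); (6,4,c)
spo result:
nodes: 0:vx, 2:vx, 3:vx, 4:vx, 5:tri, 7:vx, 8:vx, 9:vx, 10:tri, 11:tri, 12:tri, 13:tri
edges: (5,0,c); (5,2,c); (5,2,ck); (5,4,c); (10,0,c); (10,7,c); (10,9,c); (11,2,c); (11,7,c); (11,8,c); (12,4,c); (12,8,c); (12,9,c); (13,7,c); (13,8,c); (13,9,c)


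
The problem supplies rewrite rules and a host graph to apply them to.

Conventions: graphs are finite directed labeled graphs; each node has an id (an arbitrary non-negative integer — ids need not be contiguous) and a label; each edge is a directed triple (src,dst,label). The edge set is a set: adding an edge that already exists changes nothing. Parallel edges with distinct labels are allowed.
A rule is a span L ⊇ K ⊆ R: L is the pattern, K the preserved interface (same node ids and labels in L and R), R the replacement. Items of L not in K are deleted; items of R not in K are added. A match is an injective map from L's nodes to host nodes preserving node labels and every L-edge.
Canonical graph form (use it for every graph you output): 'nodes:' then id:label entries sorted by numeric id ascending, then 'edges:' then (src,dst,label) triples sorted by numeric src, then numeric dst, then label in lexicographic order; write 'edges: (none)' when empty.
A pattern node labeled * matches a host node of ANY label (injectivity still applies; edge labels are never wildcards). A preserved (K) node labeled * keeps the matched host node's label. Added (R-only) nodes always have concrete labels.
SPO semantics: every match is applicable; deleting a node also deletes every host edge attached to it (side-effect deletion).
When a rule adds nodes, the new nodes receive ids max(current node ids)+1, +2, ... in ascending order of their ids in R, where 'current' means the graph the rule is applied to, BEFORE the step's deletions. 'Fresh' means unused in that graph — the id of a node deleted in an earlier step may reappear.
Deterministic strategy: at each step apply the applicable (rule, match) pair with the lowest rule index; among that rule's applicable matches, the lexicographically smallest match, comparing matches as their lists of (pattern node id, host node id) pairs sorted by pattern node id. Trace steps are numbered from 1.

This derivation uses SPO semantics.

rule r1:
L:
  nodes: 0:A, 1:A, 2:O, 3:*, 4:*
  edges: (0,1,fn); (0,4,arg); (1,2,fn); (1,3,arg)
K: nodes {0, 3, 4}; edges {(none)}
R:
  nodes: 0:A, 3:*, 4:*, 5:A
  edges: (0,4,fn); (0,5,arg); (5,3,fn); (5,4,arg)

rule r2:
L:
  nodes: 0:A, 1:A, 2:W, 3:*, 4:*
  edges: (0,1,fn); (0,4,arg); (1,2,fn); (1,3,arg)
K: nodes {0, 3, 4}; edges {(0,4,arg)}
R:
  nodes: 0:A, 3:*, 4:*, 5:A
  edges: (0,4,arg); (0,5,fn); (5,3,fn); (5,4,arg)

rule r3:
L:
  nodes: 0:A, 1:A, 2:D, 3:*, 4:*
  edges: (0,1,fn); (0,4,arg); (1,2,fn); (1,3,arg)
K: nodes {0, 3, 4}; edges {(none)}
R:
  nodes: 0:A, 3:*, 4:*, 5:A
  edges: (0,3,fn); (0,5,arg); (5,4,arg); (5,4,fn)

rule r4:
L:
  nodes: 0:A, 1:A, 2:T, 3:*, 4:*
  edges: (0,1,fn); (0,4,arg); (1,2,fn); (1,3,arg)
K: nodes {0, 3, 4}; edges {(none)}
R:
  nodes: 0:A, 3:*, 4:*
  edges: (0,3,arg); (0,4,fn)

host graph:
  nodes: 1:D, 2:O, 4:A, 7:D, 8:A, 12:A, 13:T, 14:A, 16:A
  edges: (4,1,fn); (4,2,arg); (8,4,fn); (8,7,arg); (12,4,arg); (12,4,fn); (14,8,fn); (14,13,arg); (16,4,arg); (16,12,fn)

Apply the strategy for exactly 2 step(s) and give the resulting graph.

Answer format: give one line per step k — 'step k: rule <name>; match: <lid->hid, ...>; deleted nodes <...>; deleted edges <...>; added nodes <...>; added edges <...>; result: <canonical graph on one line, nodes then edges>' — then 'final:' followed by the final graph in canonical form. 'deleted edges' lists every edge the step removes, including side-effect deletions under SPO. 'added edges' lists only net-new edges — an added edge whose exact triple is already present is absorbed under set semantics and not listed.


step 1: rule r3; match: 0->8, 1->4, 2->1, 3->2, 4->7; deleted nodes 1, 4; deleted edges (4,1,fn); (4,2,arg); (8,4,fn); (8,7,arg); (12,4,arg); (12,4,fn); (16,4,arg); added nodes 17; added edges (8,2,fn); (8,17,arg); (17,7,arg); (17,7,fn); result: nodes: 2:O, 7:D, 8:A, 12:A, 13:T, 14:A, 16:A, 17:A edges: (8,2,fn); (8,17,arg); (14,8,fn); (14,13,arg); (16,12,fn); (17,7,arg); (17,7,fn)
step 2: rule r1; match: 0->14, 1->8, 2->2, 3->17, 4->13; deleted nodes 2, 8; deleted edges (8,2,fn); (8,17,arg); (14,8,fn); (14,13,arg); added nodes 18; added edges (14,13,fn); (14,18,arg); (18,13,arg); (18,17,fn); result: nodes: 7:D, 12:A, 13:T, 14:A, 16:A, 17:A, 18:A edges: (14,13,fn); (14,18,arg); (16,12,fn); (17,7,arg); (17,7,fn); (18,13,arg); (18,17,fn)
final:
nodes: 7:D, 12:A, 13:T, 14:A, 16:A, 17:A, 18:A
edges: (14,13,fn); (14,18,arg); (16,12,fn); (17,7,arg); (17,7,fn); (18,13,arg); (18,17,fn)


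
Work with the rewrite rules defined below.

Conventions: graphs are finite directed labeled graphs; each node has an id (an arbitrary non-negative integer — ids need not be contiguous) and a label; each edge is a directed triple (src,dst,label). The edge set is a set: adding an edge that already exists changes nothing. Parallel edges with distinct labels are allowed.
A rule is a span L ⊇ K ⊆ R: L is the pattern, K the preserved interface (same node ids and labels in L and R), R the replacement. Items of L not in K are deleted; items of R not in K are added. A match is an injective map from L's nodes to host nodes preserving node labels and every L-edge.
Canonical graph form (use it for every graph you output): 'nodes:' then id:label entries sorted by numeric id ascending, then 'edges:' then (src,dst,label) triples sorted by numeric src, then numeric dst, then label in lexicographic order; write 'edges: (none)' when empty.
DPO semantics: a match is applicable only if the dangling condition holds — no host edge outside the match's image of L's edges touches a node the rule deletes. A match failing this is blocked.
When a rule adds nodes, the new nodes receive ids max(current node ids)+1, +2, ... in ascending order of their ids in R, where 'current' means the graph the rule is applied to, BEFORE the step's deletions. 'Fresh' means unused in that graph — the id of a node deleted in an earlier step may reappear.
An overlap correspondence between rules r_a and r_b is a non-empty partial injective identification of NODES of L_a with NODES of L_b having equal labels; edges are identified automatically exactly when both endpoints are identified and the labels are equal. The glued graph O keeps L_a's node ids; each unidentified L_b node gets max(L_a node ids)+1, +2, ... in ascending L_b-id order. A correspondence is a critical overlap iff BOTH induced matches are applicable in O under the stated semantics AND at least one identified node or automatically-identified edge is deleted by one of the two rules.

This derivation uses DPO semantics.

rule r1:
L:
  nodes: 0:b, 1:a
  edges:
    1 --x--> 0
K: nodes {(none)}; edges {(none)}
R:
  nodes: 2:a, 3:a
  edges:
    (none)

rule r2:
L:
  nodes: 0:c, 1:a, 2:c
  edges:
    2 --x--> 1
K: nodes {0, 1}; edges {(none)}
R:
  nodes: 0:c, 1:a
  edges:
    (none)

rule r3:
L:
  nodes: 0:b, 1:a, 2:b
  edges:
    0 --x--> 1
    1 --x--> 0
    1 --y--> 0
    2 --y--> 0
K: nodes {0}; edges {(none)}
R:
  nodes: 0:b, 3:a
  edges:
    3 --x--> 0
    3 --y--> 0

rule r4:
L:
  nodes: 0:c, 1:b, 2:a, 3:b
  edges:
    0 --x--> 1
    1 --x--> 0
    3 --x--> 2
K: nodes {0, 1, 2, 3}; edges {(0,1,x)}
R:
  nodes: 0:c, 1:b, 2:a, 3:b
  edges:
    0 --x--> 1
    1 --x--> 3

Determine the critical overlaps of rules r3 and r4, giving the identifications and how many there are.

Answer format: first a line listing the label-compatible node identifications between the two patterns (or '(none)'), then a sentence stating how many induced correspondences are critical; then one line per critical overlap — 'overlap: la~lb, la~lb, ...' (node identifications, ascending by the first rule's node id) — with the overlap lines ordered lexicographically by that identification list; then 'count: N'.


label-compatible node identifications between L(r3) and L(r4): 0~1, 0~3, 1~2, 2~1, 2~3
1 of the induced correspondences is a critical overlap of r3 and r4.
overlap: 0~3, 1~2
count: 1


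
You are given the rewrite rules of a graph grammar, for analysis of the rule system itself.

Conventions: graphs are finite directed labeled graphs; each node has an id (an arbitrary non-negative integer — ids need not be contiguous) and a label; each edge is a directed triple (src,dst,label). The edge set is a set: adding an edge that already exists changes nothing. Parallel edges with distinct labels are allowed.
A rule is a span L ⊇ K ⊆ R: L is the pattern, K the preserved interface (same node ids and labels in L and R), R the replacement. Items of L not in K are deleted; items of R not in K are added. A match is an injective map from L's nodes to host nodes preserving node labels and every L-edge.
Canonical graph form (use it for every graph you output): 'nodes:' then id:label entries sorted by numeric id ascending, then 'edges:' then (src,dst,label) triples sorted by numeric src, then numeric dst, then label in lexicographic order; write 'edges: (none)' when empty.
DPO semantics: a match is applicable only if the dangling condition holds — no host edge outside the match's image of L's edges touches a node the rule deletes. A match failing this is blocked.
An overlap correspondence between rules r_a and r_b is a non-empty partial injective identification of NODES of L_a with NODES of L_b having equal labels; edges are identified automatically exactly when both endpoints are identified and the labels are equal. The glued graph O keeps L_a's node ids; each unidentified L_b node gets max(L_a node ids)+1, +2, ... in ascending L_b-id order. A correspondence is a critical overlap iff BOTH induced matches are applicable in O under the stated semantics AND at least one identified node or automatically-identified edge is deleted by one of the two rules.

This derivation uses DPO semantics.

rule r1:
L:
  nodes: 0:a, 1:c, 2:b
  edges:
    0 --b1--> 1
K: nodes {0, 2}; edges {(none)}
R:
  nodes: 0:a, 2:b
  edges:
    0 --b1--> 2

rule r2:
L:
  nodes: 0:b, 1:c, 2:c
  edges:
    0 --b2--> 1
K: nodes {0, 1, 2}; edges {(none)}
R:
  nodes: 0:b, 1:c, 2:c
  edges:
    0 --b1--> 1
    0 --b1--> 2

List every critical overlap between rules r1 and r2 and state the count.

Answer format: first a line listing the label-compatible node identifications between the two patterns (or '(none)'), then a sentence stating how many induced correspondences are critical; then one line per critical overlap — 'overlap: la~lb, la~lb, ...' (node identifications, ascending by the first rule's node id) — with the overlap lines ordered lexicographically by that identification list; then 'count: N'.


label-compatible node identifications between L(r1) and L(r2): 1~1, 1~2, 2~0
2 of the induced correspondences are critical overlaps of r1 and r2.
overlap: 1~2
overlap: 1~2, 2~0
count: 2
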